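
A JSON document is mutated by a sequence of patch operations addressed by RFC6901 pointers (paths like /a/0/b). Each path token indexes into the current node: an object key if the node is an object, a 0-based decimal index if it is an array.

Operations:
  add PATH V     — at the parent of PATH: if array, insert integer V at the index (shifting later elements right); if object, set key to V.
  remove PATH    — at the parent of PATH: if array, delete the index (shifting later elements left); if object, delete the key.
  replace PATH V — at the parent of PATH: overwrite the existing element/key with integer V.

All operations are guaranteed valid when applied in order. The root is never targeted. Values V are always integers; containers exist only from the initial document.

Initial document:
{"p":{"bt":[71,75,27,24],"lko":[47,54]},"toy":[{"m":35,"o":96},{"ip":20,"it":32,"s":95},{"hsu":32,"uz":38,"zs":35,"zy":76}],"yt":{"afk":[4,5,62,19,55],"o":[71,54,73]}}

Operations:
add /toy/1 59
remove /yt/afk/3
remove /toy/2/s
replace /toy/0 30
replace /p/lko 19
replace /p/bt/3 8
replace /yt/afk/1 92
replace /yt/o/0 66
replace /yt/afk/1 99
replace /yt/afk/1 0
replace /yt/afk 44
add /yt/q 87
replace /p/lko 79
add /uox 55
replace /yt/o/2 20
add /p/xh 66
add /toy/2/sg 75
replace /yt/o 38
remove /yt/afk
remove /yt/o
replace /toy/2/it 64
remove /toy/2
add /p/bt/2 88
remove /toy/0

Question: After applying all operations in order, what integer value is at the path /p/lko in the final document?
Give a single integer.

After op 1 (add /toy/1 59): {"p":{"bt":[71,75,27,24],"lko":[47,54]},"toy":[{"m":35,"o":96},59,{"ip":20,"it":32,"s":95},{"hsu":32,"uz":38,"zs":35,"zy":76}],"yt":{"afk":[4,5,62,19,55],"o":[71,54,73]}}
After op 2 (remove /yt/afk/3): {"p":{"bt":[71,75,27,24],"lko":[47,54]},"toy":[{"m":35,"o":96},59,{"ip":20,"it":32,"s":95},{"hsu":32,"uz":38,"zs":35,"zy":76}],"yt":{"afk":[4,5,62,55],"o":[71,54,73]}}
After op 3 (remove /toy/2/s): {"p":{"bt":[71,75,27,24],"lko":[47,54]},"toy":[{"m":35,"o":96},59,{"ip":20,"it":32},{"hsu":32,"uz":38,"zs":35,"zy":76}],"yt":{"afk":[4,5,62,55],"o":[71,54,73]}}
After op 4 (replace /toy/0 30): {"p":{"bt":[71,75,27,24],"lko":[47,54]},"toy":[30,59,{"ip":20,"it":32},{"hsu":32,"uz":38,"zs":35,"zy":76}],"yt":{"afk":[4,5,62,55],"o":[71,54,73]}}
After op 5 (replace /p/lko 19): {"p":{"bt":[71,75,27,24],"lko":19},"toy":[30,59,{"ip":20,"it":32},{"hsu":32,"uz":38,"zs":35,"zy":76}],"yt":{"afk":[4,5,62,55],"o":[71,54,73]}}
After op 6 (replace /p/bt/3 8): {"p":{"bt":[71,75,27,8],"lko":19},"toy":[30,59,{"ip":20,"it":32},{"hsu":32,"uz":38,"zs":35,"zy":76}],"yt":{"afk":[4,5,62,55],"o":[71,54,73]}}
After op 7 (replace /yt/afk/1 92): {"p":{"bt":[71,75,27,8],"lko":19},"toy":[30,59,{"ip":20,"it":32},{"hsu":32,"uz":38,"zs":35,"zy":76}],"yt":{"afk":[4,92,62,55],"o":[71,54,73]}}
After op 8 (replace /yt/o/0 66): {"p":{"bt":[71,75,27,8],"lko":19},"toy":[30,59,{"ip":20,"it":32},{"hsu":32,"uz":38,"zs":35,"zy":76}],"yt":{"afk":[4,92,62,55],"o":[66,54,73]}}
After op 9 (replace /yt/afk/1 99): {"p":{"bt":[71,75,27,8],"lko":19},"toy":[30,59,{"ip":20,"it":32},{"hsu":32,"uz":38,"zs":35,"zy":76}],"yt":{"afk":[4,99,62,55],"o":[66,54,73]}}
After op 10 (replace /yt/afk/1 0): {"p":{"bt":[71,75,27,8],"lko":19},"toy":[30,59,{"ip":20,"it":32},{"hsu":32,"uz":38,"zs":35,"zy":76}],"yt":{"afk":[4,0,62,55],"o":[66,54,73]}}
After op 11 (replace /yt/afk 44): {"p":{"bt":[71,75,27,8],"lko":19},"toy":[30,59,{"ip":20,"it":32},{"hsu":32,"uz":38,"zs":35,"zy":76}],"yt":{"afk":44,"o":[66,54,73]}}
After op 12 (add /yt/q 87): {"p":{"bt":[71,75,27,8],"lko":19},"toy":[30,59,{"ip":20,"it":32},{"hsu":32,"uz":38,"zs":35,"zy":76}],"yt":{"afk":44,"o":[66,54,73],"q":87}}
After op 13 (replace /p/lko 79): {"p":{"bt":[71,75,27,8],"lko":79},"toy":[30,59,{"ip":20,"it":32},{"hsu":32,"uz":38,"zs":35,"zy":76}],"yt":{"afk":44,"o":[66,54,73],"q":87}}
After op 14 (add /uox 55): {"p":{"bt":[71,75,27,8],"lko":79},"toy":[30,59,{"ip":20,"it":32},{"hsu":32,"uz":38,"zs":35,"zy":76}],"uox":55,"yt":{"afk":44,"o":[66,54,73],"q":87}}
After op 15 (replace /yt/o/2 20): {"p":{"bt":[71,75,27,8],"lko":79},"toy":[30,59,{"ip":20,"it":32},{"hsu":32,"uz":38,"zs":35,"zy":76}],"uox":55,"yt":{"afk":44,"o":[66,54,20],"q":87}}
After op 16 (add /p/xh 66): {"p":{"bt":[71,75,27,8],"lko":79,"xh":66},"toy":[30,59,{"ip":20,"it":32},{"hsu":32,"uz":38,"zs":35,"zy":76}],"uox":55,"yt":{"afk":44,"o":[66,54,20],"q":87}}
After op 17 (add /toy/2/sg 75): {"p":{"bt":[71,75,27,8],"lko":79,"xh":66},"toy":[30,59,{"ip":20,"it":32,"sg":75},{"hsu":32,"uz":38,"zs":35,"zy":76}],"uox":55,"yt":{"afk":44,"o":[66,54,20],"q":87}}
After op 18 (replace /yt/o 38): {"p":{"bt":[71,75,27,8],"lko":79,"xh":66},"toy":[30,59,{"ip":20,"it":32,"sg":75},{"hsu":32,"uz":38,"zs":35,"zy":76}],"uox":55,"yt":{"afk":44,"o":38,"q":87}}
After op 19 (remove /yt/afk): {"p":{"bt":[71,75,27,8],"lko":79,"xh":66},"toy":[30,59,{"ip":20,"it":32,"sg":75},{"hsu":32,"uz":38,"zs":35,"zy":76}],"uox":55,"yt":{"o":38,"q":87}}
After op 20 (remove /yt/o): {"p":{"bt":[71,75,27,8],"lko":79,"xh":66},"toy":[30,59,{"ip":20,"it":32,"sg":75},{"hsu":32,"uz":38,"zs":35,"zy":76}],"uox":55,"yt":{"q":87}}
After op 21 (replace /toy/2/it 64): {"p":{"bt":[71,75,27,8],"lko":79,"xh":66},"toy":[30,59,{"ip":20,"it":64,"sg":75},{"hsu":32,"uz":38,"zs":35,"zy":76}],"uox":55,"yt":{"q":87}}
After op 22 (remove /toy/2): {"p":{"bt":[71,75,27,8],"lko":79,"xh":66},"toy":[30,59,{"hsu":32,"uz":38,"zs":35,"zy":76}],"uox":55,"yt":{"q":87}}
After op 23 (add /p/bt/2 88): {"p":{"bt":[71,75,88,27,8],"lko":79,"xh":66},"toy":[30,59,{"hsu":32,"uz":38,"zs":35,"zy":76}],"uox":55,"yt":{"q":87}}
After op 24 (remove /toy/0): {"p":{"bt":[71,75,88,27,8],"lko":79,"xh":66},"toy":[59,{"hsu":32,"uz":38,"zs":35,"zy":76}],"uox":55,"yt":{"q":87}}
Value at /p/lko: 79

Answer: 79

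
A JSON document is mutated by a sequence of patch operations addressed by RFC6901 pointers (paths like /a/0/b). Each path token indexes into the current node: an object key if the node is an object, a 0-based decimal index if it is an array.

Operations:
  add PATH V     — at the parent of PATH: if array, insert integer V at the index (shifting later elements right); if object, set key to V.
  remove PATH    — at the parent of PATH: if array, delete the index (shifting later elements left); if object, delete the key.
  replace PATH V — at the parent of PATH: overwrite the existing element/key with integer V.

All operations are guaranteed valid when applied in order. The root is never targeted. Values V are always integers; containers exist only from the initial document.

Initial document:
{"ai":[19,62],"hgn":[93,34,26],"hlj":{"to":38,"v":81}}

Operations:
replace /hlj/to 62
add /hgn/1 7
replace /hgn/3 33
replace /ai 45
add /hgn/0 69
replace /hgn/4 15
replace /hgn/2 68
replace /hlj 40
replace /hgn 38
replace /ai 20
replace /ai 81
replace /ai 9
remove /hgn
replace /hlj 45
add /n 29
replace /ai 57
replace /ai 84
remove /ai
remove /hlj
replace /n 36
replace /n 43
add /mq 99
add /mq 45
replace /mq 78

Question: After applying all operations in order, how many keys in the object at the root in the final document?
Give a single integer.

After op 1 (replace /hlj/to 62): {"ai":[19,62],"hgn":[93,34,26],"hlj":{"to":62,"v":81}}
After op 2 (add /hgn/1 7): {"ai":[19,62],"hgn":[93,7,34,26],"hlj":{"to":62,"v":81}}
After op 3 (replace /hgn/3 33): {"ai":[19,62],"hgn":[93,7,34,33],"hlj":{"to":62,"v":81}}
After op 4 (replace /ai 45): {"ai":45,"hgn":[93,7,34,33],"hlj":{"to":62,"v":81}}
After op 5 (add /hgn/0 69): {"ai":45,"hgn":[69,93,7,34,33],"hlj":{"to":62,"v":81}}
After op 6 (replace /hgn/4 15): {"ai":45,"hgn":[69,93,7,34,15],"hlj":{"to":62,"v":81}}
After op 7 (replace /hgn/2 68): {"ai":45,"hgn":[69,93,68,34,15],"hlj":{"to":62,"v":81}}
After op 8 (replace /hlj 40): {"ai":45,"hgn":[69,93,68,34,15],"hlj":40}
After op 9 (replace /hgn 38): {"ai":45,"hgn":38,"hlj":40}
After op 10 (replace /ai 20): {"ai":20,"hgn":38,"hlj":40}
After op 11 (replace /ai 81): {"ai":81,"hgn":38,"hlj":40}
After op 12 (replace /ai 9): {"ai":9,"hgn":38,"hlj":40}
After op 13 (remove /hgn): {"ai":9,"hlj":40}
After op 14 (replace /hlj 45): {"ai":9,"hlj":45}
After op 15 (add /n 29): {"ai":9,"hlj":45,"n":29}
After op 16 (replace /ai 57): {"ai":57,"hlj":45,"n":29}
After op 17 (replace /ai 84): {"ai":84,"hlj":45,"n":29}
After op 18 (remove /ai): {"hlj":45,"n":29}
After op 19 (remove /hlj): {"n":29}
After op 20 (replace /n 36): {"n":36}
After op 21 (replace /n 43): {"n":43}
After op 22 (add /mq 99): {"mq":99,"n":43}
After op 23 (add /mq 45): {"mq":45,"n":43}
After op 24 (replace /mq 78): {"mq":78,"n":43}
Size at the root: 2

Answer: 2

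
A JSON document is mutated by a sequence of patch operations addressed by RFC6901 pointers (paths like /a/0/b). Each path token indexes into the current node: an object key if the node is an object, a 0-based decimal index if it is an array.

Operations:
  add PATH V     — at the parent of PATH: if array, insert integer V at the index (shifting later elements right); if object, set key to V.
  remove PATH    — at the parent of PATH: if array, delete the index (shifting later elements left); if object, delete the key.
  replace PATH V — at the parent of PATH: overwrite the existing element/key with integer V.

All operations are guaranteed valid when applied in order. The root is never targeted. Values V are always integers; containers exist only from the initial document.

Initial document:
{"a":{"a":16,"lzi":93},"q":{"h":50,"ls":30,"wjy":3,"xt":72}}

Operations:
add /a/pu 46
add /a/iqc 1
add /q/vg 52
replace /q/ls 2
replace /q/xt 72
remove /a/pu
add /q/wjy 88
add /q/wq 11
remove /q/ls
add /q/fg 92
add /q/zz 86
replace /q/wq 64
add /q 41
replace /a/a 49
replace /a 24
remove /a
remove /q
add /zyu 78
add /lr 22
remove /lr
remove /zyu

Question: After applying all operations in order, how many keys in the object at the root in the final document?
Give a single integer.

After op 1 (add /a/pu 46): {"a":{"a":16,"lzi":93,"pu":46},"q":{"h":50,"ls":30,"wjy":3,"xt":72}}
After op 2 (add /a/iqc 1): {"a":{"a":16,"iqc":1,"lzi":93,"pu":46},"q":{"h":50,"ls":30,"wjy":3,"xt":72}}
After op 3 (add /q/vg 52): {"a":{"a":16,"iqc":1,"lzi":93,"pu":46},"q":{"h":50,"ls":30,"vg":52,"wjy":3,"xt":72}}
After op 4 (replace /q/ls 2): {"a":{"a":16,"iqc":1,"lzi":93,"pu":46},"q":{"h":50,"ls":2,"vg":52,"wjy":3,"xt":72}}
After op 5 (replace /q/xt 72): {"a":{"a":16,"iqc":1,"lzi":93,"pu":46},"q":{"h":50,"ls":2,"vg":52,"wjy":3,"xt":72}}
After op 6 (remove /a/pu): {"a":{"a":16,"iqc":1,"lzi":93},"q":{"h":50,"ls":2,"vg":52,"wjy":3,"xt":72}}
After op 7 (add /q/wjy 88): {"a":{"a":16,"iqc":1,"lzi":93},"q":{"h":50,"ls":2,"vg":52,"wjy":88,"xt":72}}
After op 8 (add /q/wq 11): {"a":{"a":16,"iqc":1,"lzi":93},"q":{"h":50,"ls":2,"vg":52,"wjy":88,"wq":11,"xt":72}}
After op 9 (remove /q/ls): {"a":{"a":16,"iqc":1,"lzi":93},"q":{"h":50,"vg":52,"wjy":88,"wq":11,"xt":72}}
After op 10 (add /q/fg 92): {"a":{"a":16,"iqc":1,"lzi":93},"q":{"fg":92,"h":50,"vg":52,"wjy":88,"wq":11,"xt":72}}
After op 11 (add /q/zz 86): {"a":{"a":16,"iqc":1,"lzi":93},"q":{"fg":92,"h":50,"vg":52,"wjy":88,"wq":11,"xt":72,"zz":86}}
After op 12 (replace /q/wq 64): {"a":{"a":16,"iqc":1,"lzi":93},"q":{"fg":92,"h":50,"vg":52,"wjy":88,"wq":64,"xt":72,"zz":86}}
After op 13 (add /q 41): {"a":{"a":16,"iqc":1,"lzi":93},"q":41}
After op 14 (replace /a/a 49): {"a":{"a":49,"iqc":1,"lzi":93},"q":41}
After op 15 (replace /a 24): {"a":24,"q":41}
After op 16 (remove /a): {"q":41}
After op 17 (remove /q): {}
After op 18 (add /zyu 78): {"zyu":78}
After op 19 (add /lr 22): {"lr":22,"zyu":78}
After op 20 (remove /lr): {"zyu":78}
After op 21 (remove /zyu): {}
Size at the root: 0

Answer: 0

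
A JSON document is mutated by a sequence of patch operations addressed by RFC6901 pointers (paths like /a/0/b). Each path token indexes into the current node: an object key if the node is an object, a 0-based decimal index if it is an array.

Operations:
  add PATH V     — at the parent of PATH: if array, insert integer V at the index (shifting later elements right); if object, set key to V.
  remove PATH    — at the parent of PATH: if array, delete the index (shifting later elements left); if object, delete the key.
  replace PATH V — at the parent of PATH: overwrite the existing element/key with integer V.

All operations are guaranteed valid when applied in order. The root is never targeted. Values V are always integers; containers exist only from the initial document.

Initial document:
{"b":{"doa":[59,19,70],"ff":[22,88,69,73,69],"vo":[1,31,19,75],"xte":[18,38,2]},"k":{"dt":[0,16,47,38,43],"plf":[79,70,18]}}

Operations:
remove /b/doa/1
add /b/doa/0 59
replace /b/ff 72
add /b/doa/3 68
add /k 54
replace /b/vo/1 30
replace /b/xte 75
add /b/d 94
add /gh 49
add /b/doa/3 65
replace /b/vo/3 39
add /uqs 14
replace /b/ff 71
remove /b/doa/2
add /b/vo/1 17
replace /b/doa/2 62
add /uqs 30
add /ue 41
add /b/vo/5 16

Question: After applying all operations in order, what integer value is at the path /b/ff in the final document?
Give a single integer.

After op 1 (remove /b/doa/1): {"b":{"doa":[59,70],"ff":[22,88,69,73,69],"vo":[1,31,19,75],"xte":[18,38,2]},"k":{"dt":[0,16,47,38,43],"plf":[79,70,18]}}
After op 2 (add /b/doa/0 59): {"b":{"doa":[59,59,70],"ff":[22,88,69,73,69],"vo":[1,31,19,75],"xte":[18,38,2]},"k":{"dt":[0,16,47,38,43],"plf":[79,70,18]}}
After op 3 (replace /b/ff 72): {"b":{"doa":[59,59,70],"ff":72,"vo":[1,31,19,75],"xte":[18,38,2]},"k":{"dt":[0,16,47,38,43],"plf":[79,70,18]}}
After op 4 (add /b/doa/3 68): {"b":{"doa":[59,59,70,68],"ff":72,"vo":[1,31,19,75],"xte":[18,38,2]},"k":{"dt":[0,16,47,38,43],"plf":[79,70,18]}}
After op 5 (add /k 54): {"b":{"doa":[59,59,70,68],"ff":72,"vo":[1,31,19,75],"xte":[18,38,2]},"k":54}
After op 6 (replace /b/vo/1 30): {"b":{"doa":[59,59,70,68],"ff":72,"vo":[1,30,19,75],"xte":[18,38,2]},"k":54}
After op 7 (replace /b/xte 75): {"b":{"doa":[59,59,70,68],"ff":72,"vo":[1,30,19,75],"xte":75},"k":54}
After op 8 (add /b/d 94): {"b":{"d":94,"doa":[59,59,70,68],"ff":72,"vo":[1,30,19,75],"xte":75},"k":54}
After op 9 (add /gh 49): {"b":{"d":94,"doa":[59,59,70,68],"ff":72,"vo":[1,30,19,75],"xte":75},"gh":49,"k":54}
After op 10 (add /b/doa/3 65): {"b":{"d":94,"doa":[59,59,70,65,68],"ff":72,"vo":[1,30,19,75],"xte":75},"gh":49,"k":54}
After op 11 (replace /b/vo/3 39): {"b":{"d":94,"doa":[59,59,70,65,68],"ff":72,"vo":[1,30,19,39],"xte":75},"gh":49,"k":54}
After op 12 (add /uqs 14): {"b":{"d":94,"doa":[59,59,70,65,68],"ff":72,"vo":[1,30,19,39],"xte":75},"gh":49,"k":54,"uqs":14}
After op 13 (replace /b/ff 71): {"b":{"d":94,"doa":[59,59,70,65,68],"ff":71,"vo":[1,30,19,39],"xte":75},"gh":49,"k":54,"uqs":14}
After op 14 (remove /b/doa/2): {"b":{"d":94,"doa":[59,59,65,68],"ff":71,"vo":[1,30,19,39],"xte":75},"gh":49,"k":54,"uqs":14}
After op 15 (add /b/vo/1 17): {"b":{"d":94,"doa":[59,59,65,68],"ff":71,"vo":[1,17,30,19,39],"xte":75},"gh":49,"k":54,"uqs":14}
After op 16 (replace /b/doa/2 62): {"b":{"d":94,"doa":[59,59,62,68],"ff":71,"vo":[1,17,30,19,39],"xte":75},"gh":49,"k":54,"uqs":14}
After op 17 (add /uqs 30): {"b":{"d":94,"doa":[59,59,62,68],"ff":71,"vo":[1,17,30,19,39],"xte":75},"gh":49,"k":54,"uqs":30}
After op 18 (add /ue 41): {"b":{"d":94,"doa":[59,59,62,68],"ff":71,"vo":[1,17,30,19,39],"xte":75},"gh":49,"k":54,"ue":41,"uqs":30}
After op 19 (add /b/vo/5 16): {"b":{"d":94,"doa":[59,59,62,68],"ff":71,"vo":[1,17,30,19,39,16],"xte":75},"gh":49,"k":54,"ue":41,"uqs":30}
Value at /b/ff: 71

Answer: 71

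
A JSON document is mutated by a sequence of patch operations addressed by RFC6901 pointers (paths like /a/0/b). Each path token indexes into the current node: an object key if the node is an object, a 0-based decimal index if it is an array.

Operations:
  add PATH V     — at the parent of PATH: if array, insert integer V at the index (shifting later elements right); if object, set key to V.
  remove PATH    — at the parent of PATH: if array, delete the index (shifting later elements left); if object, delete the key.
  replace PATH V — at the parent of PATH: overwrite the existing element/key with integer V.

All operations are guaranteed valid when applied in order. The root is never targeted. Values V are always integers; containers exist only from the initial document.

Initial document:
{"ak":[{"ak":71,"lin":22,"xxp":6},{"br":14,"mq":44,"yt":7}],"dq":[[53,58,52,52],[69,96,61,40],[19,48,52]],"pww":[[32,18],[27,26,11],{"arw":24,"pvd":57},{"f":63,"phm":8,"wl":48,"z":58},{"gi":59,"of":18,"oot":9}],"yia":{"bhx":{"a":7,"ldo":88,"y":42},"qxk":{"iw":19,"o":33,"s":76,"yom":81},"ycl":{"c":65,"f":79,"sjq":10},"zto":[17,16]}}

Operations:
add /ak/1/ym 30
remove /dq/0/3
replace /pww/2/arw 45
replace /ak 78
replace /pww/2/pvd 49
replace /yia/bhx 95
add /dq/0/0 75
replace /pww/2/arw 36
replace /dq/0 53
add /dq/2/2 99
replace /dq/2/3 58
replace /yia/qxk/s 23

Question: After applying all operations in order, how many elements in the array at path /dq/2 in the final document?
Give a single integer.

After op 1 (add /ak/1/ym 30): {"ak":[{"ak":71,"lin":22,"xxp":6},{"br":14,"mq":44,"ym":30,"yt":7}],"dq":[[53,58,52,52],[69,96,61,40],[19,48,52]],"pww":[[32,18],[27,26,11],{"arw":24,"pvd":57},{"f":63,"phm":8,"wl":48,"z":58},{"gi":59,"of":18,"oot":9}],"yia":{"bhx":{"a":7,"ldo":88,"y":42},"qxk":{"iw":19,"o":33,"s":76,"yom":81},"ycl":{"c":65,"f":79,"sjq":10},"zto":[17,16]}}
After op 2 (remove /dq/0/3): {"ak":[{"ak":71,"lin":22,"xxp":6},{"br":14,"mq":44,"ym":30,"yt":7}],"dq":[[53,58,52],[69,96,61,40],[19,48,52]],"pww":[[32,18],[27,26,11],{"arw":24,"pvd":57},{"f":63,"phm":8,"wl":48,"z":58},{"gi":59,"of":18,"oot":9}],"yia":{"bhx":{"a":7,"ldo":88,"y":42},"qxk":{"iw":19,"o":33,"s":76,"yom":81},"ycl":{"c":65,"f":79,"sjq":10},"zto":[17,16]}}
After op 3 (replace /pww/2/arw 45): {"ak":[{"ak":71,"lin":22,"xxp":6},{"br":14,"mq":44,"ym":30,"yt":7}],"dq":[[53,58,52],[69,96,61,40],[19,48,52]],"pww":[[32,18],[27,26,11],{"arw":45,"pvd":57},{"f":63,"phm":8,"wl":48,"z":58},{"gi":59,"of":18,"oot":9}],"yia":{"bhx":{"a":7,"ldo":88,"y":42},"qxk":{"iw":19,"o":33,"s":76,"yom":81},"ycl":{"c":65,"f":79,"sjq":10},"zto":[17,16]}}
After op 4 (replace /ak 78): {"ak":78,"dq":[[53,58,52],[69,96,61,40],[19,48,52]],"pww":[[32,18],[27,26,11],{"arw":45,"pvd":57},{"f":63,"phm":8,"wl":48,"z":58},{"gi":59,"of":18,"oot":9}],"yia":{"bhx":{"a":7,"ldo":88,"y":42},"qxk":{"iw":19,"o":33,"s":76,"yom":81},"ycl":{"c":65,"f":79,"sjq":10},"zto":[17,16]}}
After op 5 (replace /pww/2/pvd 49): {"ak":78,"dq":[[53,58,52],[69,96,61,40],[19,48,52]],"pww":[[32,18],[27,26,11],{"arw":45,"pvd":49},{"f":63,"phm":8,"wl":48,"z":58},{"gi":59,"of":18,"oot":9}],"yia":{"bhx":{"a":7,"ldo":88,"y":42},"qxk":{"iw":19,"o":33,"s":76,"yom":81},"ycl":{"c":65,"f":79,"sjq":10},"zto":[17,16]}}
After op 6 (replace /yia/bhx 95): {"ak":78,"dq":[[53,58,52],[69,96,61,40],[19,48,52]],"pww":[[32,18],[27,26,11],{"arw":45,"pvd":49},{"f":63,"phm":8,"wl":48,"z":58},{"gi":59,"of":18,"oot":9}],"yia":{"bhx":95,"qxk":{"iw":19,"o":33,"s":76,"yom":81},"ycl":{"c":65,"f":79,"sjq":10},"zto":[17,16]}}
After op 7 (add /dq/0/0 75): {"ak":78,"dq":[[75,53,58,52],[69,96,61,40],[19,48,52]],"pww":[[32,18],[27,26,11],{"arw":45,"pvd":49},{"f":63,"phm":8,"wl":48,"z":58},{"gi":59,"of":18,"oot":9}],"yia":{"bhx":95,"qxk":{"iw":19,"o":33,"s":76,"yom":81},"ycl":{"c":65,"f":79,"sjq":10},"zto":[17,16]}}
After op 8 (replace /pww/2/arw 36): {"ak":78,"dq":[[75,53,58,52],[69,96,61,40],[19,48,52]],"pww":[[32,18],[27,26,11],{"arw":36,"pvd":49},{"f":63,"phm":8,"wl":48,"z":58},{"gi":59,"of":18,"oot":9}],"yia":{"bhx":95,"qxk":{"iw":19,"o":33,"s":76,"yom":81},"ycl":{"c":65,"f":79,"sjq":10},"zto":[17,16]}}
After op 9 (replace /dq/0 53): {"ak":78,"dq":[53,[69,96,61,40],[19,48,52]],"pww":[[32,18],[27,26,11],{"arw":36,"pvd":49},{"f":63,"phm":8,"wl":48,"z":58},{"gi":59,"of":18,"oot":9}],"yia":{"bhx":95,"qxk":{"iw":19,"o":33,"s":76,"yom":81},"ycl":{"c":65,"f":79,"sjq":10},"zto":[17,16]}}
After op 10 (add /dq/2/2 99): {"ak":78,"dq":[53,[69,96,61,40],[19,48,99,52]],"pww":[[32,18],[27,26,11],{"arw":36,"pvd":49},{"f":63,"phm":8,"wl":48,"z":58},{"gi":59,"of":18,"oot":9}],"yia":{"bhx":95,"qxk":{"iw":19,"o":33,"s":76,"yom":81},"ycl":{"c":65,"f":79,"sjq":10},"zto":[17,16]}}
After op 11 (replace /dq/2/3 58): {"ak":78,"dq":[53,[69,96,61,40],[19,48,99,58]],"pww":[[32,18],[27,26,11],{"arw":36,"pvd":49},{"f":63,"phm":8,"wl":48,"z":58},{"gi":59,"of":18,"oot":9}],"yia":{"bhx":95,"qxk":{"iw":19,"o":33,"s":76,"yom":81},"ycl":{"c":65,"f":79,"sjq":10},"zto":[17,16]}}
After op 12 (replace /yia/qxk/s 23): {"ak":78,"dq":[53,[69,96,61,40],[19,48,99,58]],"pww":[[32,18],[27,26,11],{"arw":36,"pvd":49},{"f":63,"phm":8,"wl":48,"z":58},{"gi":59,"of":18,"oot":9}],"yia":{"bhx":95,"qxk":{"iw":19,"o":33,"s":23,"yom":81},"ycl":{"c":65,"f":79,"sjq":10},"zto":[17,16]}}
Size at path /dq/2: 4

Answer: 4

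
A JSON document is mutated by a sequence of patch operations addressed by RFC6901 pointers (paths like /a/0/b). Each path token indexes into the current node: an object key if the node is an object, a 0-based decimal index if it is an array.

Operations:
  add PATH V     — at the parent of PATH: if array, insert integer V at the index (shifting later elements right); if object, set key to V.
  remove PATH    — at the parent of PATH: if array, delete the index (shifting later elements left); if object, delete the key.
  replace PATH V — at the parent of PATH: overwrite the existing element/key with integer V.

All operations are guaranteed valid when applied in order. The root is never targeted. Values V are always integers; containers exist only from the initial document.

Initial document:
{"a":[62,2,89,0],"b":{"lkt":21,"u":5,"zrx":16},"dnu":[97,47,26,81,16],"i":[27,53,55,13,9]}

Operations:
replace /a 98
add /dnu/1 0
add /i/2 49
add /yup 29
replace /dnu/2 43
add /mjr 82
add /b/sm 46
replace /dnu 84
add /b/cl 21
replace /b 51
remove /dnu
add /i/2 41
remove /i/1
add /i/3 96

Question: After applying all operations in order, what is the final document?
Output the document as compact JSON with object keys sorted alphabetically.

After op 1 (replace /a 98): {"a":98,"b":{"lkt":21,"u":5,"zrx":16},"dnu":[97,47,26,81,16],"i":[27,53,55,13,9]}
After op 2 (add /dnu/1 0): {"a":98,"b":{"lkt":21,"u":5,"zrx":16},"dnu":[97,0,47,26,81,16],"i":[27,53,55,13,9]}
After op 3 (add /i/2 49): {"a":98,"b":{"lkt":21,"u":5,"zrx":16},"dnu":[97,0,47,26,81,16],"i":[27,53,49,55,13,9]}
After op 4 (add /yup 29): {"a":98,"b":{"lkt":21,"u":5,"zrx":16},"dnu":[97,0,47,26,81,16],"i":[27,53,49,55,13,9],"yup":29}
After op 5 (replace /dnu/2 43): {"a":98,"b":{"lkt":21,"u":5,"zrx":16},"dnu":[97,0,43,26,81,16],"i":[27,53,49,55,13,9],"yup":29}
After op 6 (add /mjr 82): {"a":98,"b":{"lkt":21,"u":5,"zrx":16},"dnu":[97,0,43,26,81,16],"i":[27,53,49,55,13,9],"mjr":82,"yup":29}
After op 7 (add /b/sm 46): {"a":98,"b":{"lkt":21,"sm":46,"u":5,"zrx":16},"dnu":[97,0,43,26,81,16],"i":[27,53,49,55,13,9],"mjr":82,"yup":29}
After op 8 (replace /dnu 84): {"a":98,"b":{"lkt":21,"sm":46,"u":5,"zrx":16},"dnu":84,"i":[27,53,49,55,13,9],"mjr":82,"yup":29}
After op 9 (add /b/cl 21): {"a":98,"b":{"cl":21,"lkt":21,"sm":46,"u":5,"zrx":16},"dnu":84,"i":[27,53,49,55,13,9],"mjr":82,"yup":29}
After op 10 (replace /b 51): {"a":98,"b":51,"dnu":84,"i":[27,53,49,55,13,9],"mjr":82,"yup":29}
After op 11 (remove /dnu): {"a":98,"b":51,"i":[27,53,49,55,13,9],"mjr":82,"yup":29}
After op 12 (add /i/2 41): {"a":98,"b":51,"i":[27,53,41,49,55,13,9],"mjr":82,"yup":29}
After op 13 (remove /i/1): {"a":98,"b":51,"i":[27,41,49,55,13,9],"mjr":82,"yup":29}
After op 14 (add /i/3 96): {"a":98,"b":51,"i":[27,41,49,96,55,13,9],"mjr":82,"yup":29}

Answer: {"a":98,"b":51,"i":[27,41,49,96,55,13,9],"mjr":82,"yup":29}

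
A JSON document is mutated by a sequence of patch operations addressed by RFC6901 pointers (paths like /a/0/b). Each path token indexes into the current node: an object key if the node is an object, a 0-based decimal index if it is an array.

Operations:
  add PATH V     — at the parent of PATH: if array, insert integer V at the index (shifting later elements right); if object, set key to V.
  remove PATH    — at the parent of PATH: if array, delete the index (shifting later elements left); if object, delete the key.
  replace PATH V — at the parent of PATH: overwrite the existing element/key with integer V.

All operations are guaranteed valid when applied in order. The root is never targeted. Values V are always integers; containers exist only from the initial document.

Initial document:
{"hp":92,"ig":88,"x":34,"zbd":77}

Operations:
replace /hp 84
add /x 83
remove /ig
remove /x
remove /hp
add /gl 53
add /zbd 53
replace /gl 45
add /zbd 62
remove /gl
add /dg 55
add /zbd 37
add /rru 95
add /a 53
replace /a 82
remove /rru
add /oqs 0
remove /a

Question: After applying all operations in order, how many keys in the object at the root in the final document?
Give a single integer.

Answer: 3

Derivation:
After op 1 (replace /hp 84): {"hp":84,"ig":88,"x":34,"zbd":77}
After op 2 (add /x 83): {"hp":84,"ig":88,"x":83,"zbd":77}
After op 3 (remove /ig): {"hp":84,"x":83,"zbd":77}
After op 4 (remove /x): {"hp":84,"zbd":77}
After op 5 (remove /hp): {"zbd":77}
After op 6 (add /gl 53): {"gl":53,"zbd":77}
After op 7 (add /zbd 53): {"gl":53,"zbd":53}
After op 8 (replace /gl 45): {"gl":45,"zbd":53}
After op 9 (add /zbd 62): {"gl":45,"zbd":62}
After op 10 (remove /gl): {"zbd":62}
After op 11 (add /dg 55): {"dg":55,"zbd":62}
After op 12 (add /zbd 37): {"dg":55,"zbd":37}
After op 13 (add /rru 95): {"dg":55,"rru":95,"zbd":37}
After op 14 (add /a 53): {"a":53,"dg":55,"rru":95,"zbd":37}
After op 15 (replace /a 82): {"a":82,"dg":55,"rru":95,"zbd":37}
After op 16 (remove /rru): {"a":82,"dg":55,"zbd":37}
After op 17 (add /oqs 0): {"a":82,"dg":55,"oqs":0,"zbd":37}
After op 18 (remove /a): {"dg":55,"oqs":0,"zbd":37}
Size at the root: 3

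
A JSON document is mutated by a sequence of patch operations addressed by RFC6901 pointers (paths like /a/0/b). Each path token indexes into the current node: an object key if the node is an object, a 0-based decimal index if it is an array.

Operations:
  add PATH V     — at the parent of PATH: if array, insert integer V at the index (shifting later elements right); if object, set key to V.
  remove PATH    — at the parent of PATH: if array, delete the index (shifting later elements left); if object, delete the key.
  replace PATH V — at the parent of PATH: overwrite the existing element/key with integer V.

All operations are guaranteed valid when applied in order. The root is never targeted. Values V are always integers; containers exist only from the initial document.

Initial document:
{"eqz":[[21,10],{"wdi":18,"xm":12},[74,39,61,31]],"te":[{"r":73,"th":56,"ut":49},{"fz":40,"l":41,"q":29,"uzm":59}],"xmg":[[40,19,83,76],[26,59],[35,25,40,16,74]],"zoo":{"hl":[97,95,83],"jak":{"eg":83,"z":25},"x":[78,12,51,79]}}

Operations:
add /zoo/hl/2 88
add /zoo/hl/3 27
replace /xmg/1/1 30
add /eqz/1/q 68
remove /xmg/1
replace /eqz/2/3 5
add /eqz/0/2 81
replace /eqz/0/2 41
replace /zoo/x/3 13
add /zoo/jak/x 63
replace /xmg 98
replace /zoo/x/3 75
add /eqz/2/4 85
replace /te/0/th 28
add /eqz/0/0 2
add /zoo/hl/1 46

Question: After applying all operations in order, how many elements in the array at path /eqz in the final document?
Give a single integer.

Answer: 3

Derivation:
After op 1 (add /zoo/hl/2 88): {"eqz":[[21,10],{"wdi":18,"xm":12},[74,39,61,31]],"te":[{"r":73,"th":56,"ut":49},{"fz":40,"l":41,"q":29,"uzm":59}],"xmg":[[40,19,83,76],[26,59],[35,25,40,16,74]],"zoo":{"hl":[97,95,88,83],"jak":{"eg":83,"z":25},"x":[78,12,51,79]}}
After op 2 (add /zoo/hl/3 27): {"eqz":[[21,10],{"wdi":18,"xm":12},[74,39,61,31]],"te":[{"r":73,"th":56,"ut":49},{"fz":40,"l":41,"q":29,"uzm":59}],"xmg":[[40,19,83,76],[26,59],[35,25,40,16,74]],"zoo":{"hl":[97,95,88,27,83],"jak":{"eg":83,"z":25},"x":[78,12,51,79]}}
After op 3 (replace /xmg/1/1 30): {"eqz":[[21,10],{"wdi":18,"xm":12},[74,39,61,31]],"te":[{"r":73,"th":56,"ut":49},{"fz":40,"l":41,"q":29,"uzm":59}],"xmg":[[40,19,83,76],[26,30],[35,25,40,16,74]],"zoo":{"hl":[97,95,88,27,83],"jak":{"eg":83,"z":25},"x":[78,12,51,79]}}
After op 4 (add /eqz/1/q 68): {"eqz":[[21,10],{"q":68,"wdi":18,"xm":12},[74,39,61,31]],"te":[{"r":73,"th":56,"ut":49},{"fz":40,"l":41,"q":29,"uzm":59}],"xmg":[[40,19,83,76],[26,30],[35,25,40,16,74]],"zoo":{"hl":[97,95,88,27,83],"jak":{"eg":83,"z":25},"x":[78,12,51,79]}}
After op 5 (remove /xmg/1): {"eqz":[[21,10],{"q":68,"wdi":18,"xm":12},[74,39,61,31]],"te":[{"r":73,"th":56,"ut":49},{"fz":40,"l":41,"q":29,"uzm":59}],"xmg":[[40,19,83,76],[35,25,40,16,74]],"zoo":{"hl":[97,95,88,27,83],"jak":{"eg":83,"z":25},"x":[78,12,51,79]}}
After op 6 (replace /eqz/2/3 5): {"eqz":[[21,10],{"q":68,"wdi":18,"xm":12},[74,39,61,5]],"te":[{"r":73,"th":56,"ut":49},{"fz":40,"l":41,"q":29,"uzm":59}],"xmg":[[40,19,83,76],[35,25,40,16,74]],"zoo":{"hl":[97,95,88,27,83],"jak":{"eg":83,"z":25},"x":[78,12,51,79]}}
After op 7 (add /eqz/0/2 81): {"eqz":[[21,10,81],{"q":68,"wdi":18,"xm":12},[74,39,61,5]],"te":[{"r":73,"th":56,"ut":49},{"fz":40,"l":41,"q":29,"uzm":59}],"xmg":[[40,19,83,76],[35,25,40,16,74]],"zoo":{"hl":[97,95,88,27,83],"jak":{"eg":83,"z":25},"x":[78,12,51,79]}}
After op 8 (replace /eqz/0/2 41): {"eqz":[[21,10,41],{"q":68,"wdi":18,"xm":12},[74,39,61,5]],"te":[{"r":73,"th":56,"ut":49},{"fz":40,"l":41,"q":29,"uzm":59}],"xmg":[[40,19,83,76],[35,25,40,16,74]],"zoo":{"hl":[97,95,88,27,83],"jak":{"eg":83,"z":25},"x":[78,12,51,79]}}
After op 9 (replace /zoo/x/3 13): {"eqz":[[21,10,41],{"q":68,"wdi":18,"xm":12},[74,39,61,5]],"te":[{"r":73,"th":56,"ut":49},{"fz":40,"l":41,"q":29,"uzm":59}],"xmg":[[40,19,83,76],[35,25,40,16,74]],"zoo":{"hl":[97,95,88,27,83],"jak":{"eg":83,"z":25},"x":[78,12,51,13]}}
After op 10 (add /zoo/jak/x 63): {"eqz":[[21,10,41],{"q":68,"wdi":18,"xm":12},[74,39,61,5]],"te":[{"r":73,"th":56,"ut":49},{"fz":40,"l":41,"q":29,"uzm":59}],"xmg":[[40,19,83,76],[35,25,40,16,74]],"zoo":{"hl":[97,95,88,27,83],"jak":{"eg":83,"x":63,"z":25},"x":[78,12,51,13]}}
After op 11 (replace /xmg 98): {"eqz":[[21,10,41],{"q":68,"wdi":18,"xm":12},[74,39,61,5]],"te":[{"r":73,"th":56,"ut":49},{"fz":40,"l":41,"q":29,"uzm":59}],"xmg":98,"zoo":{"hl":[97,95,88,27,83],"jak":{"eg":83,"x":63,"z":25},"x":[78,12,51,13]}}
After op 12 (replace /zoo/x/3 75): {"eqz":[[21,10,41],{"q":68,"wdi":18,"xm":12},[74,39,61,5]],"te":[{"r":73,"th":56,"ut":49},{"fz":40,"l":41,"q":29,"uzm":59}],"xmg":98,"zoo":{"hl":[97,95,88,27,83],"jak":{"eg":83,"x":63,"z":25},"x":[78,12,51,75]}}
After op 13 (add /eqz/2/4 85): {"eqz":[[21,10,41],{"q":68,"wdi":18,"xm":12},[74,39,61,5,85]],"te":[{"r":73,"th":56,"ut":49},{"fz":40,"l":41,"q":29,"uzm":59}],"xmg":98,"zoo":{"hl":[97,95,88,27,83],"jak":{"eg":83,"x":63,"z":25},"x":[78,12,51,75]}}
After op 14 (replace /te/0/th 28): {"eqz":[[21,10,41],{"q":68,"wdi":18,"xm":12},[74,39,61,5,85]],"te":[{"r":73,"th":28,"ut":49},{"fz":40,"l":41,"q":29,"uzm":59}],"xmg":98,"zoo":{"hl":[97,95,88,27,83],"jak":{"eg":83,"x":63,"z":25},"x":[78,12,51,75]}}
After op 15 (add /eqz/0/0 2): {"eqz":[[2,21,10,41],{"q":68,"wdi":18,"xm":12},[74,39,61,5,85]],"te":[{"r":73,"th":28,"ut":49},{"fz":40,"l":41,"q":29,"uzm":59}],"xmg":98,"zoo":{"hl":[97,95,88,27,83],"jak":{"eg":83,"x":63,"z":25},"x":[78,12,51,75]}}
After op 16 (add /zoo/hl/1 46): {"eqz":[[2,21,10,41],{"q":68,"wdi":18,"xm":12},[74,39,61,5,85]],"te":[{"r":73,"th":28,"ut":49},{"fz":40,"l":41,"q":29,"uzm":59}],"xmg":98,"zoo":{"hl":[97,46,95,88,27,83],"jak":{"eg":83,"x":63,"z":25},"x":[78,12,51,75]}}
Size at path /eqz: 3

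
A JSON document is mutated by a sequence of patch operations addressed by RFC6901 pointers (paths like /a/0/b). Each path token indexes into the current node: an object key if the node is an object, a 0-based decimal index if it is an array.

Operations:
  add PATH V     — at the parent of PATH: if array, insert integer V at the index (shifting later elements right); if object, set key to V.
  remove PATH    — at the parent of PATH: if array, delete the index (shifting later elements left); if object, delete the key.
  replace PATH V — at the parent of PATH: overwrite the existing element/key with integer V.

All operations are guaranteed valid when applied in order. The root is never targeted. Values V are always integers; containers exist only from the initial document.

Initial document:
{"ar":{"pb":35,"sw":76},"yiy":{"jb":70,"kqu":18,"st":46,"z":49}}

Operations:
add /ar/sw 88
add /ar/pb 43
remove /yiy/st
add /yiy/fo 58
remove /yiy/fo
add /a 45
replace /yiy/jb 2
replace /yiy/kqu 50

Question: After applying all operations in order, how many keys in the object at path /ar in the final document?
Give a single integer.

After op 1 (add /ar/sw 88): {"ar":{"pb":35,"sw":88},"yiy":{"jb":70,"kqu":18,"st":46,"z":49}}
After op 2 (add /ar/pb 43): {"ar":{"pb":43,"sw":88},"yiy":{"jb":70,"kqu":18,"st":46,"z":49}}
After op 3 (remove /yiy/st): {"ar":{"pb":43,"sw":88},"yiy":{"jb":70,"kqu":18,"z":49}}
After op 4 (add /yiy/fo 58): {"ar":{"pb":43,"sw":88},"yiy":{"fo":58,"jb":70,"kqu":18,"z":49}}
After op 5 (remove /yiy/fo): {"ar":{"pb":43,"sw":88},"yiy":{"jb":70,"kqu":18,"z":49}}
After op 6 (add /a 45): {"a":45,"ar":{"pb":43,"sw":88},"yiy":{"jb":70,"kqu":18,"z":49}}
After op 7 (replace /yiy/jb 2): {"a":45,"ar":{"pb":43,"sw":88},"yiy":{"jb":2,"kqu":18,"z":49}}
After op 8 (replace /yiy/kqu 50): {"a":45,"ar":{"pb":43,"sw":88},"yiy":{"jb":2,"kqu":50,"z":49}}
Size at path /ar: 2

Answer: 2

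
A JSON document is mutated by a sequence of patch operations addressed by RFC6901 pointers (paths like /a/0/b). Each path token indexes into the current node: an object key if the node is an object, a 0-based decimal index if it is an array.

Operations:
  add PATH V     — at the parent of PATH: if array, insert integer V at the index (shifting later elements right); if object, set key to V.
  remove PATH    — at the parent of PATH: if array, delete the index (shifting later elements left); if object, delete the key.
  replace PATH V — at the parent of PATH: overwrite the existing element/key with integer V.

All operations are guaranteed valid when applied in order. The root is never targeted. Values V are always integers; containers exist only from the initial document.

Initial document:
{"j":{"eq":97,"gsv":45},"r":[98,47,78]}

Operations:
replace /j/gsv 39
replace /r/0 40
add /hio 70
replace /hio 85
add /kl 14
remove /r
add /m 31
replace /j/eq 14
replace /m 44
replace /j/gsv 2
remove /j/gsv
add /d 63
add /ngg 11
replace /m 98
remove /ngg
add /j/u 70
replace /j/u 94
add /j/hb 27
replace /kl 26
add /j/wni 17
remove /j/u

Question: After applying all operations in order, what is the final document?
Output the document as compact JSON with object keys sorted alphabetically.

After op 1 (replace /j/gsv 39): {"j":{"eq":97,"gsv":39},"r":[98,47,78]}
After op 2 (replace /r/0 40): {"j":{"eq":97,"gsv":39},"r":[40,47,78]}
After op 3 (add /hio 70): {"hio":70,"j":{"eq":97,"gsv":39},"r":[40,47,78]}
After op 4 (replace /hio 85): {"hio":85,"j":{"eq":97,"gsv":39},"r":[40,47,78]}
After op 5 (add /kl 14): {"hio":85,"j":{"eq":97,"gsv":39},"kl":14,"r":[40,47,78]}
After op 6 (remove /r): {"hio":85,"j":{"eq":97,"gsv":39},"kl":14}
After op 7 (add /m 31): {"hio":85,"j":{"eq":97,"gsv":39},"kl":14,"m":31}
After op 8 (replace /j/eq 14): {"hio":85,"j":{"eq":14,"gsv":39},"kl":14,"m":31}
After op 9 (replace /m 44): {"hio":85,"j":{"eq":14,"gsv":39},"kl":14,"m":44}
After op 10 (replace /j/gsv 2): {"hio":85,"j":{"eq":14,"gsv":2},"kl":14,"m":44}
After op 11 (remove /j/gsv): {"hio":85,"j":{"eq":14},"kl":14,"m":44}
After op 12 (add /d 63): {"d":63,"hio":85,"j":{"eq":14},"kl":14,"m":44}
After op 13 (add /ngg 11): {"d":63,"hio":85,"j":{"eq":14},"kl":14,"m":44,"ngg":11}
After op 14 (replace /m 98): {"d":63,"hio":85,"j":{"eq":14},"kl":14,"m":98,"ngg":11}
After op 15 (remove /ngg): {"d":63,"hio":85,"j":{"eq":14},"kl":14,"m":98}
After op 16 (add /j/u 70): {"d":63,"hio":85,"j":{"eq":14,"u":70},"kl":14,"m":98}
After op 17 (replace /j/u 94): {"d":63,"hio":85,"j":{"eq":14,"u":94},"kl":14,"m":98}
After op 18 (add /j/hb 27): {"d":63,"hio":85,"j":{"eq":14,"hb":27,"u":94},"kl":14,"m":98}
After op 19 (replace /kl 26): {"d":63,"hio":85,"j":{"eq":14,"hb":27,"u":94},"kl":26,"m":98}
After op 20 (add /j/wni 17): {"d":63,"hio":85,"j":{"eq":14,"hb":27,"u":94,"wni":17},"kl":26,"m":98}
After op 21 (remove /j/u): {"d":63,"hio":85,"j":{"eq":14,"hb":27,"wni":17},"kl":26,"m":98}

Answer: {"d":63,"hio":85,"j":{"eq":14,"hb":27,"wni":17},"kl":26,"m":98}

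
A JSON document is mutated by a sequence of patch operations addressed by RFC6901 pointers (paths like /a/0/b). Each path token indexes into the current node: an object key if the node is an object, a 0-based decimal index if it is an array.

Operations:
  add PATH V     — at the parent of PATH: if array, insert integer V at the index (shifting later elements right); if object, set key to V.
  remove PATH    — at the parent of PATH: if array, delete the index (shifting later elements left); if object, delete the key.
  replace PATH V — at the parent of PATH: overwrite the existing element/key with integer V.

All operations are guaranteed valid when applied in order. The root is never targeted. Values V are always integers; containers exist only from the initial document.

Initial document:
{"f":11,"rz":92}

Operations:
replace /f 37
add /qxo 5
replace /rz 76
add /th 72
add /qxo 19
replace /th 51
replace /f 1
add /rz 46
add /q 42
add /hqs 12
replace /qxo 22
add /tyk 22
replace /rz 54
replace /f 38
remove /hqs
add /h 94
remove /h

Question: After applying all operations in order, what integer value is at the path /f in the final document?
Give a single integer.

Answer: 38

Derivation:
After op 1 (replace /f 37): {"f":37,"rz":92}
After op 2 (add /qxo 5): {"f":37,"qxo":5,"rz":92}
After op 3 (replace /rz 76): {"f":37,"qxo":5,"rz":76}
After op 4 (add /th 72): {"f":37,"qxo":5,"rz":76,"th":72}
After op 5 (add /qxo 19): {"f":37,"qxo":19,"rz":76,"th":72}
After op 6 (replace /th 51): {"f":37,"qxo":19,"rz":76,"th":51}
After op 7 (replace /f 1): {"f":1,"qxo":19,"rz":76,"th":51}
After op 8 (add /rz 46): {"f":1,"qxo":19,"rz":46,"th":51}
After op 9 (add /q 42): {"f":1,"q":42,"qxo":19,"rz":46,"th":51}
After op 10 (add /hqs 12): {"f":1,"hqs":12,"q":42,"qxo":19,"rz":46,"th":51}
After op 11 (replace /qxo 22): {"f":1,"hqs":12,"q":42,"qxo":22,"rz":46,"th":51}
After op 12 (add /tyk 22): {"f":1,"hqs":12,"q":42,"qxo":22,"rz":46,"th":51,"tyk":22}
After op 13 (replace /rz 54): {"f":1,"hqs":12,"q":42,"qxo":22,"rz":54,"th":51,"tyk":22}
After op 14 (replace /f 38): {"f":38,"hqs":12,"q":42,"qxo":22,"rz":54,"th":51,"tyk":22}
After op 15 (remove /hqs): {"f":38,"q":42,"qxo":22,"rz":54,"th":51,"tyk":22}
After op 16 (add /h 94): {"f":38,"h":94,"q":42,"qxo":22,"rz":54,"th":51,"tyk":22}
After op 17 (remove /h): {"f":38,"q":42,"qxo":22,"rz":54,"th":51,"tyk":22}
Value at /f: 38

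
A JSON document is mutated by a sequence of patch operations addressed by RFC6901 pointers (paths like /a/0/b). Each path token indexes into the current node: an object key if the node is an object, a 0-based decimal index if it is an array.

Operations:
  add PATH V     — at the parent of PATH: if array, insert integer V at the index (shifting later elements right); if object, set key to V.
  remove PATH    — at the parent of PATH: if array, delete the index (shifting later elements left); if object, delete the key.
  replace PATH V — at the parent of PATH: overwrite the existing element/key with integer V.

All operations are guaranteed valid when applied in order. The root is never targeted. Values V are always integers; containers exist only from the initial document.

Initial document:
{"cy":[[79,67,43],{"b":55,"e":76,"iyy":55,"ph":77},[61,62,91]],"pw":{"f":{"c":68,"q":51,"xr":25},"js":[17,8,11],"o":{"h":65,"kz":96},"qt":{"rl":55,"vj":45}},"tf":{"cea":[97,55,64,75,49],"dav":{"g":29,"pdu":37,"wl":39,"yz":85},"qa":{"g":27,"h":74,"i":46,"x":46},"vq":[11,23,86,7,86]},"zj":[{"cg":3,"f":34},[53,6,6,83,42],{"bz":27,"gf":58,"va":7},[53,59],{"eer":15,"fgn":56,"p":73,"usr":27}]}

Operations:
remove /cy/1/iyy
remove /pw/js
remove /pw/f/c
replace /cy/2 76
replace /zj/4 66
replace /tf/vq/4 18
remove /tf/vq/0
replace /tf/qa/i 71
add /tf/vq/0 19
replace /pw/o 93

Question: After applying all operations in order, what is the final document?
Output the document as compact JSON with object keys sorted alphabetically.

After op 1 (remove /cy/1/iyy): {"cy":[[79,67,43],{"b":55,"e":76,"ph":77},[61,62,91]],"pw":{"f":{"c":68,"q":51,"xr":25},"js":[17,8,11],"o":{"h":65,"kz":96},"qt":{"rl":55,"vj":45}},"tf":{"cea":[97,55,64,75,49],"dav":{"g":29,"pdu":37,"wl":39,"yz":85},"qa":{"g":27,"h":74,"i":46,"x":46},"vq":[11,23,86,7,86]},"zj":[{"cg":3,"f":34},[53,6,6,83,42],{"bz":27,"gf":58,"va":7},[53,59],{"eer":15,"fgn":56,"p":73,"usr":27}]}
After op 2 (remove /pw/js): {"cy":[[79,67,43],{"b":55,"e":76,"ph":77},[61,62,91]],"pw":{"f":{"c":68,"q":51,"xr":25},"o":{"h":65,"kz":96},"qt":{"rl":55,"vj":45}},"tf":{"cea":[97,55,64,75,49],"dav":{"g":29,"pdu":37,"wl":39,"yz":85},"qa":{"g":27,"h":74,"i":46,"x":46},"vq":[11,23,86,7,86]},"zj":[{"cg":3,"f":34},[53,6,6,83,42],{"bz":27,"gf":58,"va":7},[53,59],{"eer":15,"fgn":56,"p":73,"usr":27}]}
After op 3 (remove /pw/f/c): {"cy":[[79,67,43],{"b":55,"e":76,"ph":77},[61,62,91]],"pw":{"f":{"q":51,"xr":25},"o":{"h":65,"kz":96},"qt":{"rl":55,"vj":45}},"tf":{"cea":[97,55,64,75,49],"dav":{"g":29,"pdu":37,"wl":39,"yz":85},"qa":{"g":27,"h":74,"i":46,"x":46},"vq":[11,23,86,7,86]},"zj":[{"cg":3,"f":34},[53,6,6,83,42],{"bz":27,"gf":58,"va":7},[53,59],{"eer":15,"fgn":56,"p":73,"usr":27}]}
After op 4 (replace /cy/2 76): {"cy":[[79,67,43],{"b":55,"e":76,"ph":77},76],"pw":{"f":{"q":51,"xr":25},"o":{"h":65,"kz":96},"qt":{"rl":55,"vj":45}},"tf":{"cea":[97,55,64,75,49],"dav":{"g":29,"pdu":37,"wl":39,"yz":85},"qa":{"g":27,"h":74,"i":46,"x":46},"vq":[11,23,86,7,86]},"zj":[{"cg":3,"f":34},[53,6,6,83,42],{"bz":27,"gf":58,"va":7},[53,59],{"eer":15,"fgn":56,"p":73,"usr":27}]}
After op 5 (replace /zj/4 66): {"cy":[[79,67,43],{"b":55,"e":76,"ph":77},76],"pw":{"f":{"q":51,"xr":25},"o":{"h":65,"kz":96},"qt":{"rl":55,"vj":45}},"tf":{"cea":[97,55,64,75,49],"dav":{"g":29,"pdu":37,"wl":39,"yz":85},"qa":{"g":27,"h":74,"i":46,"x":46},"vq":[11,23,86,7,86]},"zj":[{"cg":3,"f":34},[53,6,6,83,42],{"bz":27,"gf":58,"va":7},[53,59],66]}
After op 6 (replace /tf/vq/4 18): {"cy":[[79,67,43],{"b":55,"e":76,"ph":77},76],"pw":{"f":{"q":51,"xr":25},"o":{"h":65,"kz":96},"qt":{"rl":55,"vj":45}},"tf":{"cea":[97,55,64,75,49],"dav":{"g":29,"pdu":37,"wl":39,"yz":85},"qa":{"g":27,"h":74,"i":46,"x":46},"vq":[11,23,86,7,18]},"zj":[{"cg":3,"f":34},[53,6,6,83,42],{"bz":27,"gf":58,"va":7},[53,59],66]}
After op 7 (remove /tf/vq/0): {"cy":[[79,67,43],{"b":55,"e":76,"ph":77},76],"pw":{"f":{"q":51,"xr":25},"o":{"h":65,"kz":96},"qt":{"rl":55,"vj":45}},"tf":{"cea":[97,55,64,75,49],"dav":{"g":29,"pdu":37,"wl":39,"yz":85},"qa":{"g":27,"h":74,"i":46,"x":46},"vq":[23,86,7,18]},"zj":[{"cg":3,"f":34},[53,6,6,83,42],{"bz":27,"gf":58,"va":7},[53,59],66]}
After op 8 (replace /tf/qa/i 71): {"cy":[[79,67,43],{"b":55,"e":76,"ph":77},76],"pw":{"f":{"q":51,"xr":25},"o":{"h":65,"kz":96},"qt":{"rl":55,"vj":45}},"tf":{"cea":[97,55,64,75,49],"dav":{"g":29,"pdu":37,"wl":39,"yz":85},"qa":{"g":27,"h":74,"i":71,"x":46},"vq":[23,86,7,18]},"zj":[{"cg":3,"f":34},[53,6,6,83,42],{"bz":27,"gf":58,"va":7},[53,59],66]}
After op 9 (add /tf/vq/0 19): {"cy":[[79,67,43],{"b":55,"e":76,"ph":77},76],"pw":{"f":{"q":51,"xr":25},"o":{"h":65,"kz":96},"qt":{"rl":55,"vj":45}},"tf":{"cea":[97,55,64,75,49],"dav":{"g":29,"pdu":37,"wl":39,"yz":85},"qa":{"g":27,"h":74,"i":71,"x":46},"vq":[19,23,86,7,18]},"zj":[{"cg":3,"f":34},[53,6,6,83,42],{"bz":27,"gf":58,"va":7},[53,59],66]}
After op 10 (replace /pw/o 93): {"cy":[[79,67,43],{"b":55,"e":76,"ph":77},76],"pw":{"f":{"q":51,"xr":25},"o":93,"qt":{"rl":55,"vj":45}},"tf":{"cea":[97,55,64,75,49],"dav":{"g":29,"pdu":37,"wl":39,"yz":85},"qa":{"g":27,"h":74,"i":71,"x":46},"vq":[19,23,86,7,18]},"zj":[{"cg":3,"f":34},[53,6,6,83,42],{"bz":27,"gf":58,"va":7},[53,59],66]}

Answer: {"cy":[[79,67,43],{"b":55,"e":76,"ph":77},76],"pw":{"f":{"q":51,"xr":25},"o":93,"qt":{"rl":55,"vj":45}},"tf":{"cea":[97,55,64,75,49],"dav":{"g":29,"pdu":37,"wl":39,"yz":85},"qa":{"g":27,"h":74,"i":71,"x":46},"vq":[19,23,86,7,18]},"zj":[{"cg":3,"f":34},[53,6,6,83,42],{"bz":27,"gf":58,"va":7},[53,59],66]}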